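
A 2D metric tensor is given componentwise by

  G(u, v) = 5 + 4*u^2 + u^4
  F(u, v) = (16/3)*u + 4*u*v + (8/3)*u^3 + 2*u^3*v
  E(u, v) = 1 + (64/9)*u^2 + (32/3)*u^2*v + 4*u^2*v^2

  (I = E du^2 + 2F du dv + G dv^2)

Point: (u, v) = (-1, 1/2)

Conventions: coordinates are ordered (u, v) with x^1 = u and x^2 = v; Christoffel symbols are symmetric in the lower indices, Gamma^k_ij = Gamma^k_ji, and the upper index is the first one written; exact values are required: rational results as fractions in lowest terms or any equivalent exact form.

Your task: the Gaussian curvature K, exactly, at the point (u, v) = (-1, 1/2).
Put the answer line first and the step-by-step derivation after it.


Answer: K = -324/44521

E = 130/9, F = -11, G = 10, EG - F^2 = 211/9 at the point
E_u = -242/9, E_v = 44/3, F_u = 55/3, F_v = -6, G_u = -12, G_v = 0
E_vv = 8, F_uv = 10, G_uu = 20
By Brioschi, K is (det M1 - det M2) divided by (EG - F^2) squared.
M1 = [[-E_vv/2 + F_uv - G_uu/2, E_u/2, F_u - E_v/2], [F_v - G_u/2, E, F], [G_v/2, F, G]] = [[-4, -121/9, 11], [0, 130/9, -11], [0, -11, 10]]; det M1 = -844/9
M2 = [[0, E_v/2, G_u/2], [E_v/2, E, F], [G_u/2, F, G]] = [[0, 22/3, -6], [22/3, 130/9, -11], [-6, -11, 10]]; det M2 = -808/9
det M1 - det M2 = -4; K = -4 / (211/9)^2 = -324/44521


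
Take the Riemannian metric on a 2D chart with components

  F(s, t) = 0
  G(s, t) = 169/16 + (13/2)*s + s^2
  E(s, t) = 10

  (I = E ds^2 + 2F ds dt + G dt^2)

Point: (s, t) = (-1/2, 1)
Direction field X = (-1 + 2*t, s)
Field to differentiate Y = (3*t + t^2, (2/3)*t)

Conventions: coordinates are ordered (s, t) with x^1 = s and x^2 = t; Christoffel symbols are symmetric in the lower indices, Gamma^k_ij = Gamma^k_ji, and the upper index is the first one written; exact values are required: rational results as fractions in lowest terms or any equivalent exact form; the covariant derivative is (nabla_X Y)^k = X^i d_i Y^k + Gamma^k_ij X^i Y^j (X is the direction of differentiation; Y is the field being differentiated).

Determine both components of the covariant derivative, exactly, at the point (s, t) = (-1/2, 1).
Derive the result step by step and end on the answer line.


E = 10, F = 0, G = 121/16 at the point
E_s = 0, E_t = 0, F_s = 0, F_t = 0, G_s = 11/2, G_t = 0
EG - F^2 = 605/8;  g^inv = (8/605) * [[121/16, 0], [0, 10]]
first-kind symbols [ij,l] = (1/2)(d_i g_jl + d_j g_il - d_l g_ij): [ss,s] = E_s/2 = 0, [ss,t] = F_s - E_t/2 = 0, [st,s] = E_t/2 = 0, [st,t] = G_s/2 = 11/4, [tt,s] = F_t - G_s/2 = -11/4, [tt,t] = G_t/2 = 0
Gamma^s_ij = (G*[ij,s] - F*[ij,t])/(EG - F^2), Gamma^t_ij = (E*[ij,t] - F*[ij,s])/(EG - F^2)
Gamma_sss = 0, Gamma_sst = 0, Gamma_stt = -11/40, Gamma_tss = 0, Gamma_tst = 4/11, Gamma_ttt = 0
X = (1, -1/2), Y = (4, 2/3) at the point

Answer: (nabla_X Y)^s = -289/120, (nabla_X Y)^t = -9/11


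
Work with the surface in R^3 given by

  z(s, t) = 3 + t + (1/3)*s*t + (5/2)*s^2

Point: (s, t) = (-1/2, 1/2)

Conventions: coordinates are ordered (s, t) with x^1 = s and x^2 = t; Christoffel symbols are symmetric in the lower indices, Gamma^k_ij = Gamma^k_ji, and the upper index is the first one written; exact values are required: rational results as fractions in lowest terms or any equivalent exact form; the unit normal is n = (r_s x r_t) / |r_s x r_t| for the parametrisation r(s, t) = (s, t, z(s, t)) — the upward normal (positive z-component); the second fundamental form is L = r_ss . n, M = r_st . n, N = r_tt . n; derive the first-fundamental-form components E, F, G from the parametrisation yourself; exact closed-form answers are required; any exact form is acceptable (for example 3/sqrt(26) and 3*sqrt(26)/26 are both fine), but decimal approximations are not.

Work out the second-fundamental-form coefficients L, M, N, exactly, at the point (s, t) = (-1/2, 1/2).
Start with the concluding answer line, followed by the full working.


Answer: L = 30*sqrt(257)/257, M = 2*sqrt(257)/257, N = 0

z_s = -7/3, z_t = 5/6, z_ss = 5, z_st = 1/3, z_tt = 0
E = 58/9, F = -35/18, G = 61/36; answer radicand W^2 = 257/36
unnormalised second-form numerators: l = 5, m = 1/3, n = 0; L = l/sqrt(257/36), and similarly M = m/sqrt(W^2), N = n/sqrt(W^2)


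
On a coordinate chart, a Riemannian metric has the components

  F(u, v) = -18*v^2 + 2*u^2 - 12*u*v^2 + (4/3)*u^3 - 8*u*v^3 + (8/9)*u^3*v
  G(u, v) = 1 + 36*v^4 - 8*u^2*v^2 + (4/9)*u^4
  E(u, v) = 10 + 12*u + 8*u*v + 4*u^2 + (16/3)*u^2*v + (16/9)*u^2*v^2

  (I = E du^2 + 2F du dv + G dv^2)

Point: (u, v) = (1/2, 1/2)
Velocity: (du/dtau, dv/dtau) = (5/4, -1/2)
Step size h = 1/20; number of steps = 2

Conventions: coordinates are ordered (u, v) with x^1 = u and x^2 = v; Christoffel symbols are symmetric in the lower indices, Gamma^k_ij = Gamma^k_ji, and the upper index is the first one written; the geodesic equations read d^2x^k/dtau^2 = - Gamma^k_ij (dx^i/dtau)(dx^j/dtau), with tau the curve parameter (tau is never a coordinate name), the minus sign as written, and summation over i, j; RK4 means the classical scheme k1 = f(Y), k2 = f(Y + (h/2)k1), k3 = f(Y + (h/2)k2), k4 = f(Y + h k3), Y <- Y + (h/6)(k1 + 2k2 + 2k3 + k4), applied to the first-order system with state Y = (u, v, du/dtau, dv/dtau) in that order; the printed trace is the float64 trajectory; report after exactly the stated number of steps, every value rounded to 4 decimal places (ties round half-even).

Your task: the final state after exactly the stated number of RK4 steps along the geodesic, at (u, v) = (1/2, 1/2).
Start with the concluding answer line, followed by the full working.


Answer: u = 0.6233, v = 0.4505, du/dtau = 1.2162, dv/dtau = -0.4913

f(Y) = (du/dtau, dv/dtau, -Gamma^u_ij Y'^i Y'^j, -Gamma^v_ij Y'^i Y'^j) with the Gammas evaluated at the stage position; h = 0.050000; intermediate values shown to 6 dp
step 0: u = 0.5000, v = 0.5000, du/dtau = 1.2500, dv/dtau = -0.5000
step 1:
  k1: at (u, v) = (0.500000, 0.500000), (du/dtau, dv/dtau) = (1.250000, -0.500000); Gamma_uuu = 0.536082, Gamma_uuv = 0.134021, Gamma_uvv = -1.206186, Gamma_vuu = -0.164948, Gamma_vuv = -0.041237, Gamma_vvv = 0.371134; k1 = (1.250000, -0.500000, -0.368557, 0.113402)
  k2: at (u, v) = (0.531250, 0.487500), (du/dtau, dv/dtau) = (1.240786, -0.497165); Gamma_uuu = 0.531886, Gamma_uuv = 0.142171, Gamma_uvv = -1.174163, Gamma_vuu = -0.149362, Gamma_vuv = -0.039924, Gamma_vvv = 0.329724; k2 = (1.240786, -0.497165, -0.353240, 0.099196)
  k3: at (u, v) = (0.531020, 0.487571), (du/dtau, dv/dtau) = (1.241169, -0.497520); Gamma_uuu = 0.531922, Gamma_uuv = 0.142114, Gamma_uvv = -1.174372, Gamma_vuu = -0.149461, Gamma_vuv = -0.039932, Gamma_vvv = 0.329979; k3 = (1.241169, -0.497520, -0.353226, 0.099251)
  k4: at (u, v) = (0.562058, 0.475124), (du/dtau, dv/dtau) = (1.232339, -0.495037); Gamma_uuu = 0.527182, Gamma_uuv = 0.150019, Gamma_uvv = -1.141342, Gamma_vuu = -0.134597, Gamma_vuv = -0.038302, Gamma_vvv = 0.291400; k4 = (1.232339, -0.495037, -0.337870, 0.086263)
  Y <- Y + (h/6)(k1 + 2k2 + 2k3 + k4): u = 0.5621, v = 0.4751, du/dtau = 1.2323, dv/dtau = -0.4950
step 2:
  k1: at (u, v) = (0.562052, 0.475130), (du/dtau, dv/dtau) = (1.232339, -0.495029); Gamma_uuu = 0.527183, Gamma_uuv = 0.150018, Gamma_uvv = -1.141354, Gamma_vuu = -0.134602, Gamma_vuv = -0.038303, Gamma_vvv = 0.291414; k1 = (1.232339, -0.495029, -0.337884, 0.086269)
  k2: at (u, v) = (0.592861, 0.462754), (du/dtau, dv/dtau) = (1.223892, -0.492872); Gamma_uuu = 0.521971, Gamma_uuv = 0.157664, Gamma_uvv = -1.107576, Gamma_vuu = -0.120475, Gamma_vuv = -0.036390, Gamma_vvv = 0.255637; k2 = (1.223892, -0.492872, -0.322598, 0.074458)
  k3: at (u, v) = (0.592649, 0.462808), (du/dtau, dv/dtau) = (1.224274, -0.493167); Gamma_uuu = 0.522011, Gamma_uuv = 0.157616, Gamma_uvv = -1.107759, Gamma_vuu = -0.120551, Gamma_vuv = -0.036399, Gamma_vvv = 0.255822; k3 = (1.224274, -0.493167, -0.322664, 0.074515)
  k4: at (u, v) = (0.623266, 0.450472), (du/dtau, dv/dtau) = (1.216205, -0.491303); Gamma_uuu = 0.516393, Gamma_uuv = 0.165011, Gamma_uvv = -1.073373, Gamma_vuu = -0.107123, Gamma_vuv = -0.034231, Gamma_vvv = 0.222665; k4 = (1.216205, -0.491303, -0.307539, 0.063797)
  Y <- Y + (h/6)(k1 + 2k2 + 2k3 + k4): u = 0.6233, v = 0.4505, du/dtau = 1.2162, dv/dtau = -0.4913


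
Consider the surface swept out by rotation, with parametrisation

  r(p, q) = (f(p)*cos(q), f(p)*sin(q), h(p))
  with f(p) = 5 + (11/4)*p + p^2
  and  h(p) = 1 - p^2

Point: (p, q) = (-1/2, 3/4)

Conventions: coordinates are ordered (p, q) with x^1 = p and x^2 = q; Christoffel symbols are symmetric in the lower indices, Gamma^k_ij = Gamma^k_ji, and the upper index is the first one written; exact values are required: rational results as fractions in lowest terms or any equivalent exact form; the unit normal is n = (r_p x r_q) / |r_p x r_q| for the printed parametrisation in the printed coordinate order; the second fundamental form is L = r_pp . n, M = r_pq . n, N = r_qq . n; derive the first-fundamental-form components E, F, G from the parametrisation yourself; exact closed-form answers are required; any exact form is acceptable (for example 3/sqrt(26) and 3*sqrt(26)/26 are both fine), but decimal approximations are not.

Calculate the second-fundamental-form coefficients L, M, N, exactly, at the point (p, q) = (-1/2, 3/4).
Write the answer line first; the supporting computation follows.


Answer: L = -22*sqrt(65)/65, M = 0, N = 31*sqrt(65)/130

f = 31/8, f' = 7/4, f'' = 2, h' = 1, h'' = -2
E = 65/16, F = 0, G = 961/64; answer radicand W^2 = 65/16
unnormalised second-form numerators: l = -11/2, m = 0, n = 31/8; L = l/sqrt(65/16), and similarly M = m/sqrt(W^2), N = n/sqrt(W^2)


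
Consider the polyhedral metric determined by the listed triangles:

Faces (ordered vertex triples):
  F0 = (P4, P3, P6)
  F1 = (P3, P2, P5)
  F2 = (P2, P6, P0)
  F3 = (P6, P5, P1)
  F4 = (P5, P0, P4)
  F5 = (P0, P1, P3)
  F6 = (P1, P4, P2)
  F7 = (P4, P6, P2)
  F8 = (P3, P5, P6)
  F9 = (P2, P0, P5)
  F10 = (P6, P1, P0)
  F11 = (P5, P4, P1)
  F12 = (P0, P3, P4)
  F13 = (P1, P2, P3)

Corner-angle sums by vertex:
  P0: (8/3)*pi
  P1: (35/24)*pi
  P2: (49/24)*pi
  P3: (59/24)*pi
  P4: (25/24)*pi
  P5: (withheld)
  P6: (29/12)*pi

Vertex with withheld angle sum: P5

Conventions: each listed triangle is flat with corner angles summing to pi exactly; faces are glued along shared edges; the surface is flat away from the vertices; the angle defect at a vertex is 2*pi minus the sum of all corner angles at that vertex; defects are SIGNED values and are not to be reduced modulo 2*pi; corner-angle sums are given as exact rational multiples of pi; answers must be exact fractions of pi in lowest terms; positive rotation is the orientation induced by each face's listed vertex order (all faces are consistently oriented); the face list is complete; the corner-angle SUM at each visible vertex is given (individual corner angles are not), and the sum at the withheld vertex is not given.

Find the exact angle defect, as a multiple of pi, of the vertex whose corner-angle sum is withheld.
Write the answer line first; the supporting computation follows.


Answer: defect(P5) = pi/12

V = 7, E = 21, F = 14; chi = V - E + F = 0
Gauss-Bonnet: total defect = 2*pi*chi = 0; visible defects sum to -pi/12


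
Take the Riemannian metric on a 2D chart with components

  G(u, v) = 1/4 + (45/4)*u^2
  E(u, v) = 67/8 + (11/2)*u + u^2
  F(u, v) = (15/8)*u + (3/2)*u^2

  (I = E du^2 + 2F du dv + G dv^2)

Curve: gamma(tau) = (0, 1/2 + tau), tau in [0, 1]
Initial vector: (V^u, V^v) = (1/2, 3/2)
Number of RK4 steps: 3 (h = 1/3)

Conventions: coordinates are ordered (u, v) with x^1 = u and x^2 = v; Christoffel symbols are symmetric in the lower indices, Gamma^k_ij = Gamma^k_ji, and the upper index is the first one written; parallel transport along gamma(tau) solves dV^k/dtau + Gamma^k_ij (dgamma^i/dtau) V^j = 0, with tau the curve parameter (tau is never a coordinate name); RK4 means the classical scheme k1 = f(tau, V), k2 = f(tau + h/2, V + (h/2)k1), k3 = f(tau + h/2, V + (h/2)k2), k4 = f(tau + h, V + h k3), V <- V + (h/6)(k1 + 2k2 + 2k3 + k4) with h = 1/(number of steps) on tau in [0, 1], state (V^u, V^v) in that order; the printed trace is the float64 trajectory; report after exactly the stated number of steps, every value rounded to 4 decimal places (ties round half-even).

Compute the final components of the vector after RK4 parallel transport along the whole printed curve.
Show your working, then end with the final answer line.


gamma'(tau) = (0, 1); f(tau, V)^k = -Gamma^k_ij(gamma(tau)) gamma'^i(tau) V^j; h = 1/3; intermediate values shown to 6 dp
curve data and Christoffel symbols at the stage parameters:
  tau = 0.000000: gamma = (0.000000, 0.500000), gamma' = (0.000000, 1.000000); Gamma_uuu = 0.328358, Gamma_uuv = 0.000000, Gamma_uvv = 0.000000, Gamma_vuu = 7.500000, Gamma_vuv = 0.000000, Gamma_vvv = 0.000000
  tau = 0.166667: gamma = (0.000000, 0.666667), gamma' = (0.000000, 1.000000); Gamma_uuu = 0.328358, Gamma_uuv = 0.000000, Gamma_uvv = 0.000000, Gamma_vuu = 7.500000, Gamma_vuv = 0.000000, Gamma_vvv = 0.000000
  tau = 0.333333: gamma = (0.000000, 0.833333), gamma' = (0.000000, 1.000000); Gamma_uuu = 0.328358, Gamma_uuv = 0.000000, Gamma_uvv = 0.000000, Gamma_vuu = 7.500000, Gamma_vuv = 0.000000, Gamma_vvv = 0.000000
  tau = 0.500000: gamma = (0.000000, 1.000000), gamma' = (0.000000, 1.000000); Gamma_uuu = 0.328358, Gamma_uuv = 0.000000, Gamma_uvv = 0.000000, Gamma_vuu = 7.500000, Gamma_vuv = 0.000000, Gamma_vvv = 0.000000
  tau = 0.666667: gamma = (0.000000, 1.166667), gamma' = (0.000000, 1.000000); Gamma_uuu = 0.328358, Gamma_uuv = 0.000000, Gamma_uvv = 0.000000, Gamma_vuu = 7.500000, Gamma_vuv = 0.000000, Gamma_vvv = 0.000000
  tau = 0.833333: gamma = (0.000000, 1.333333), gamma' = (0.000000, 1.000000); Gamma_uuu = 0.328358, Gamma_uuv = 0.000000, Gamma_uvv = 0.000000, Gamma_vuu = 7.500000, Gamma_vuv = 0.000000, Gamma_vvv = 0.000000
  tau = 1.000000: gamma = (0.000000, 1.500000), gamma' = (0.000000, 1.000000); Gamma_uuu = 0.328358, Gamma_uuv = 0.000000, Gamma_uvv = 0.000000, Gamma_vuu = 7.500000, Gamma_vuv = 0.000000, Gamma_vvv = 0.000000
step 0: V^u = 0.5000, V^v = 1.5000
step 1: k1 = (0.000000, 0.000000), k2 = (0.000000, 0.000000), k3 = (0.000000, 0.000000), k4 = (0.000000, 0.000000); V <- V + (h/6)(k1 + 2k2 + 2k3 + k4): V^u = 0.5000, V^v = 1.5000
step 2: k1 = (0.000000, 0.000000), k2 = (0.000000, 0.000000), k3 = (0.000000, 0.000000), k4 = (0.000000, 0.000000); V <- V + (h/6)(k1 + 2k2 + 2k3 + k4): V^u = 0.5000, V^v = 1.5000
step 3: k1 = (0.000000, 0.000000), k2 = (0.000000, 0.000000), k3 = (0.000000, 0.000000), k4 = (0.000000, 0.000000); V <- V + (h/6)(k1 + 2k2 + 2k3 + k4): V^u = 0.5000, V^v = 1.5000

Answer: V^u = 0.5000, V^v = 1.5000


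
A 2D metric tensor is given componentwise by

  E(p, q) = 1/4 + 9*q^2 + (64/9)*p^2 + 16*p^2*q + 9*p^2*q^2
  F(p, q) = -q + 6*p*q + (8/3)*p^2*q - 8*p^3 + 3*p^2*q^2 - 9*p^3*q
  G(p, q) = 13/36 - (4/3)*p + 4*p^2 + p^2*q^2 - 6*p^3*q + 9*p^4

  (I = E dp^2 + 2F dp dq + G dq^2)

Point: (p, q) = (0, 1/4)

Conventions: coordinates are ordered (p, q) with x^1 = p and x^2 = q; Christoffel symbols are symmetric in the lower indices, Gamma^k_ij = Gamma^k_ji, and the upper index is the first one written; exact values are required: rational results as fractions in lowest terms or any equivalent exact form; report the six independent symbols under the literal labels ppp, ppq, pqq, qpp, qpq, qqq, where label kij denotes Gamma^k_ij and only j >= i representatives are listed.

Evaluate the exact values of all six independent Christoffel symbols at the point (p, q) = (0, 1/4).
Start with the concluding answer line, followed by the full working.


Answer: Gamma_ppp = -108/133, Gamma_ppq = 372/133, Gamma_pqq = -208/399, Gamma_qpp = -351/133, Gamma_qpq = 12/133, Gamma_qqq = -48/133

E = 13/16, F = -1/4, G = 13/36 at the point
E_p = 0, E_q = 9/2, F_p = 3/2, F_q = -1, G_p = -4/3, G_q = 0
EG - F^2 = 133/576;  g^inv = (576/133) * [[13/36, 1/4], [1/4, 13/16]]
first-kind symbols [ij,l] = (1/2)(d_i g_jl + d_j g_il - d_l g_ij): [pp,p] = E_p/2 = 0, [pp,q] = F_p - E_q/2 = -3/4, [pq,p] = E_q/2 = 9/4, [pq,q] = G_p/2 = -2/3, [qq,p] = F_q - G_p/2 = -1/3, [qq,q] = G_q/2 = 0
Gamma^p_ij = (G*[ij,p] - F*[ij,q])/(EG - F^2), Gamma^q_ij = (E*[ij,q] - F*[ij,p])/(EG - F^2)


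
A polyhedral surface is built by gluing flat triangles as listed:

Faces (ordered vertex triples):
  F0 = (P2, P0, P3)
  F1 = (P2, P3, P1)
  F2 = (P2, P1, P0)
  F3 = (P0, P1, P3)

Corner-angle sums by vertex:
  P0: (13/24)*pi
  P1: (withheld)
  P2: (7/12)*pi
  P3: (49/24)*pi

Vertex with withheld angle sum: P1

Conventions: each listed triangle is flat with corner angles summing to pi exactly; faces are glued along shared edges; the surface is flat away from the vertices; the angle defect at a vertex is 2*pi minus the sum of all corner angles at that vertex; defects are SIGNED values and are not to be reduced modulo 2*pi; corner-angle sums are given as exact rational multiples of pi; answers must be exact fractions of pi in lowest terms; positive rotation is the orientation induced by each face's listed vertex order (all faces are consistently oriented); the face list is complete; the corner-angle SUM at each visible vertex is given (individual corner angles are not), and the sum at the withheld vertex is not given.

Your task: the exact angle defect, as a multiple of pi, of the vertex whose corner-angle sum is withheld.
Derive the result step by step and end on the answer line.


V = 4, E = 6, F = 4; chi = V - E + F = 2
Gauss-Bonnet: total defect = 2*pi*chi = 4*pi; visible defects sum to (17/6)*pi

Answer: defect(P1) = (7/6)*pi


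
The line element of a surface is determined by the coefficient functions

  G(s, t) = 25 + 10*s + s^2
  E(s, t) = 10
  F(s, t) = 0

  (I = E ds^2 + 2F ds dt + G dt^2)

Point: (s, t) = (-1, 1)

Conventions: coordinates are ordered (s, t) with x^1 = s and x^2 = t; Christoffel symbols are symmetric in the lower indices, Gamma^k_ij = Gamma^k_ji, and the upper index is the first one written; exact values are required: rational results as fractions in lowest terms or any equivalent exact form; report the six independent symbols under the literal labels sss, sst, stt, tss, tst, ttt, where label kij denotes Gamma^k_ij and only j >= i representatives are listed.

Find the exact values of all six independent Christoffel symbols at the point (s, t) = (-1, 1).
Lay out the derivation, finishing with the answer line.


E = 10, F = 0, G = 16 at the point
E_s = 0, E_t = 0, F_s = 0, F_t = 0, G_s = 8, G_t = 0
EG - F^2 = 160;  g^inv = (1/160) * [[16, 0], [0, 10]]
first-kind symbols [ij,l] = (1/2)(d_i g_jl + d_j g_il - d_l g_ij): [ss,s] = E_s/2 = 0, [ss,t] = F_s - E_t/2 = 0, [st,s] = E_t/2 = 0, [st,t] = G_s/2 = 4, [tt,s] = F_t - G_s/2 = -4, [tt,t] = G_t/2 = 0
Gamma^s_ij = (G*[ij,s] - F*[ij,t])/(EG - F^2), Gamma^t_ij = (E*[ij,t] - F*[ij,s])/(EG - F^2)

Answer: Gamma_sss = 0, Gamma_sst = 0, Gamma_stt = -2/5, Gamma_tss = 0, Gamma_tst = 1/4, Gamma_ttt = 0


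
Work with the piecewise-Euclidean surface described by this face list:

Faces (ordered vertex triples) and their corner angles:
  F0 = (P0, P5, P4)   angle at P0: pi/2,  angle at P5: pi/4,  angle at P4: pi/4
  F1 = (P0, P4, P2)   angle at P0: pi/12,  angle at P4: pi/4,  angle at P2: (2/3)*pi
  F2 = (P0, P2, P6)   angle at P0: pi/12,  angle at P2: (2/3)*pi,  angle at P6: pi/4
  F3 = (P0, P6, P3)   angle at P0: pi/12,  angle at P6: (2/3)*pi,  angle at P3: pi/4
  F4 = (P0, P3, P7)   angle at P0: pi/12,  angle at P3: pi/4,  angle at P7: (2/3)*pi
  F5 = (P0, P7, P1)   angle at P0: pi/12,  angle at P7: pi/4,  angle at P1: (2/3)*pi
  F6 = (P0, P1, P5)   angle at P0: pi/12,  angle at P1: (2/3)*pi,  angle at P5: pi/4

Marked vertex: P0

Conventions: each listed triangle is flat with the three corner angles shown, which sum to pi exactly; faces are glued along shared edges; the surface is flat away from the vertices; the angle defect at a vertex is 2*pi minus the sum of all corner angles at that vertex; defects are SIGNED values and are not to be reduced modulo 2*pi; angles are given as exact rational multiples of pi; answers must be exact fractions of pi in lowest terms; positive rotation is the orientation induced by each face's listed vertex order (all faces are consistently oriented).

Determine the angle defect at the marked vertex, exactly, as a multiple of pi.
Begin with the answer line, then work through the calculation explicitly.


Answer: defect(P0) = pi

Sum of corner angles at P0: pi
defect = 2*pi - pi


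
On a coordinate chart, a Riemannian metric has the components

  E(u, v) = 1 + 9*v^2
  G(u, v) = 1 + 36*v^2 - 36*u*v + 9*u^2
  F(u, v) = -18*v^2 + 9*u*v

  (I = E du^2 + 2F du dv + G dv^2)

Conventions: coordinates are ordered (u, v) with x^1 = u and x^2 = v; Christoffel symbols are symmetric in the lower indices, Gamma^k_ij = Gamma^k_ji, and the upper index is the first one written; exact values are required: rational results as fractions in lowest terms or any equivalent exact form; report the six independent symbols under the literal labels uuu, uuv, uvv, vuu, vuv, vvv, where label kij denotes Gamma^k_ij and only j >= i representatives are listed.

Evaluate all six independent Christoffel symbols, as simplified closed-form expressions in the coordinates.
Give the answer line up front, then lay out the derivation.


Answer: Gamma_uuu = 0, Gamma_uuv = 9*v/(9*u^2 - 36*u*v + 45*v^2 + 1), Gamma_uvv = -18*v/(9*u^2 - 36*u*v + 45*v^2 + 1), Gamma_vuu = 0, Gamma_vuv = (9*u - 18*v)/(9*u^2 - 36*u*v + 45*v^2 + 1), Gamma_vvv = (-18*u + 36*v)/(9*u^2 - 36*u*v + 45*v^2 + 1)

E = 1 + 9*v^2; F = -18*v^2 + 9*u*v; G = 1 + 36*v^2 - 36*u*v + 9*u^2
Gamma^k_ij = (1/2) g^{kl} (d_i g_jl + d_j g_il - d_l g_ij), with g^inv = (1/(EG-F^2)) [[G, -F], [-F, E]]
first partials: E_u = 0, E_v = 18*v, F_u = 9*v, F_v = -36*v + 9*u, G_u = -36*v + 18*u, G_v = 72*v - 36*u
D = EG - F^2 = 1 + 45*v^2 - 36*u*v + 9*u^2
expanded: Gamma^u_uu = (G E_u - 2F F_u + F E_v)/(2D), Gamma^u_uv = (G E_v - F G_u)/(2D), Gamma^u_vv = (2G F_v - G G_u - F G_v)/(2D), Gamma^v_uu = (2E F_u - E E_v - F E_u)/(2D), Gamma^v_uv = (E G_u - F E_v)/(2D), Gamma^v_vv = (E G_v - 2F F_v + F G_u)/(2D); substitute and cancel common factors


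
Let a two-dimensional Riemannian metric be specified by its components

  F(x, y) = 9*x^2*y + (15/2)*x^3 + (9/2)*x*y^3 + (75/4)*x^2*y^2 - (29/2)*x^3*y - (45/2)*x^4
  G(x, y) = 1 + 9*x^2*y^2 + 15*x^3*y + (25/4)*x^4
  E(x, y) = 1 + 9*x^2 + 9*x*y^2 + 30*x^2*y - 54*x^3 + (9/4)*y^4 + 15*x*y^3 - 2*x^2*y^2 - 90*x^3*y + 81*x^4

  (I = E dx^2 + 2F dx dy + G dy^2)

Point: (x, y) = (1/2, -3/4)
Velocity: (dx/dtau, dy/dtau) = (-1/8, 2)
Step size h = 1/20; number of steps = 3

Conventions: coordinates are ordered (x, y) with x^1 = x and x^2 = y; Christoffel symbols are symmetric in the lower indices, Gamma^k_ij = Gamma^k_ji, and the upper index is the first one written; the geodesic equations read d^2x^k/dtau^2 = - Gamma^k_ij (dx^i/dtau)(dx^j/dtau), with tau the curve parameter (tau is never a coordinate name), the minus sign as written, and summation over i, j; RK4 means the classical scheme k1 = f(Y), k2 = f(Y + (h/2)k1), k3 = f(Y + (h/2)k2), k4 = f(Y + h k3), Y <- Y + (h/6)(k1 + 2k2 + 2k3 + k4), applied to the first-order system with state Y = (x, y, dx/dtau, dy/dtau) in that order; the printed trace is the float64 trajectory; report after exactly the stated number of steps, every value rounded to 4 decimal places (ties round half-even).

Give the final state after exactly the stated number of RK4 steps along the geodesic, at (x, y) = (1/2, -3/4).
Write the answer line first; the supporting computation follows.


Answer: x = 0.5105, y = -0.4442, dx/dtau = 0.2871, dy/dtau = 2.0622

f(Y) = (dx/dtau, dy/dtau, -Gamma^x_ij Y'^i Y'^j, -Gamma^y_ij Y'^i Y'^j) with the Gammas evaluated at the stage position; h = 0.050000; intermediate values shown to 6 dp
step 0: x = 0.5000, y = -0.7500, dx/dtau = -0.1250, dy/dtau = 2.0000
step 1:
  k1: at (x, y) = (0.500000, -0.750000), (dx/dtau, dy/dtau) = (-0.125000, 2.000000); Gamma_xxx = 3.926695, Gamma_xxy = -0.100684, Gamma_xyy = -0.604107, Gamma_yxx = 1.102230, Gamma_yxy = -0.028262, Gamma_yyy = -0.169574; k1 = (-0.125000, 2.000000, 2.304731, 0.646942)
  k2: at (x, y) = (0.496875, -0.700000), (dx/dtau, dy/dtau) = (-0.067382, 2.016174); Gamma_xxx = 3.908319, Gamma_xxy = -0.159075, Gamma_xyy = -0.616899, Gamma_yxx = 0.959909, Gamma_yxy = -0.039070, Gamma_yyy = -0.151514; k2 = (-0.067382, 2.016174, 2.446700, 0.600925)
  k3: at (x, y) = (0.498315, -0.699596), (dx/dtau, dy/dtau) = (-0.063833, 2.015023); Gamma_xxx = 3.905839, Gamma_xxy = -0.162044, Gamma_xyy = -0.616733, Gamma_yxx = 0.949316, Gamma_yxy = -0.039385, Gamma_yyy = -0.149897; k3 = (-0.063833, 2.015023, 2.446534, 0.594631)
  k4: at (x, y) = (0.496808, -0.649249), (dx/dtau, dy/dtau) = (-0.002673, 2.029732); Gamma_xxx = 3.881131, Gamma_xxy = -0.226519, Gamma_xyy = -0.629520, Gamma_yxx = 0.795110, Gamma_yxy = -0.046406, Gamma_yyy = -0.128967; k4 = (-0.002673, 2.029732, 2.591019, 0.530810)
  Y <- Y + (h/6)(k1 + 2k2 + 2k3 + k4): x = 0.4967, y = -0.6492, dx/dtau = -0.0026, dy/dtau = 2.0297
step 2:
  k1: at (x, y) = (0.496749, -0.649232), (dx/dtau, dy/dtau) = (-0.002648, 2.029741); Gamma_xxx = 3.881200, Gamma_xxy = -0.226447, Gamma_xyy = -0.629535, Gamma_yxx = 0.795397, Gamma_yxy = -0.046407, Gamma_yyy = -0.129014; k1 = (-0.002648, 2.029741, 2.591127, 0.531015)
  k2: at (x, y) = (0.496683, -0.598489), (dx/dtau, dy/dtau) = (0.062130, 2.043016); Gamma_xxx = 3.850687, Gamma_xxy = -0.296558, Gamma_xyy = -0.642324, Gamma_yxx = 0.630715, Gamma_yxy = -0.048574, Gamma_yyy = -0.105208; k2 = (0.062130, 2.043016, 2.741427, 0.449026)
  k3: at (x, y) = (0.498302, -0.598157), (dx/dtau, dy/dtau) = (0.065887, 2.040966); Gamma_xxx = 3.848698, Gamma_xxy = -0.299401, Gamma_xyy = -0.642109, Gamma_yxx = 0.621407, Gamma_yxy = -0.048341, Gamma_yyy = -0.103674; k3 = (0.065887, 2.040966, 2.738550, 0.442164)
  k4: at (x, y) = (0.500044, -0.547184), (dx/dtau, dy/dtau) = (0.134279, 2.051849); Gamma_xxx = 3.813059, Gamma_xxy = -0.374757, Gamma_xyy = -0.654719, Gamma_yxx = 0.447131, Gamma_yxy = -0.043945, Gamma_yyy = -0.076774; k4 = (0.134279, 2.051849, 2.894176, 0.339380)
  Y <- Y + (h/6)(k1 + 2k2 + 2k3 + k4): x = 0.5000, y = -0.5472, dx/dtau = 0.1344, dy/dtau = 2.0518
step 3:
  k1: at (x, y) = (0.499980, -0.547153), (dx/dtau, dy/dtau) = (0.134396, 2.051847); Gamma_xxx = 3.813097, Gamma_xxy = -0.374719, Gamma_xyy = -0.654740, Gamma_yxx = 0.447310, Gamma_yxy = -0.043958, Gamma_yyy = -0.076807; k1 = (0.134396, 2.051847, 2.894296, 0.339527)
  k2: at (x, y) = (0.503340, -0.495857), (dx/dtau, dy/dtau) = (0.206753, 2.060335); Gamma_xxx = 3.772390, Gamma_xxy = -0.454631, Gamma_xyy = -0.667071, Gamma_yxx = 0.263903, Gamma_yxy = -0.031804, Gamma_yyy = -0.046666; k2 = (0.206753, 2.060335, 3.057772, 0.213911)
  k3: at (x, y) = (0.505149, -0.495644), (dx/dtau, dy/dtau) = (0.210840, 2.057195); Gamma_xxx = 3.770774, Gamma_xxy = -0.457025, Gamma_xyy = -0.666722, Gamma_yxx = 0.256408, Gamma_yxy = -0.031077, Gamma_yyy = -0.045336; k3 = (0.210840, 2.057195, 3.050435, 0.207426)
  k4: at (x, y) = (0.510522, -0.444293), (dx/dtau, dy/dtau) = (0.286917, 2.062218); Gamma_xxx = 3.725047, Gamma_xxy = -0.540201, Gamma_xyy = -0.678308, Gamma_yxx = 0.065121, Gamma_yxy = -0.009444, Gamma_yyy = -0.011858; k4 = (0.286917, 2.062218, 3.217278, 0.056244)
  Y <- Y + (h/6)(k1 + 2k2 + 2k3 + k4): x = 0.5105, y = -0.4442, dx/dtau = 0.2871, dy/dtau = 2.0622


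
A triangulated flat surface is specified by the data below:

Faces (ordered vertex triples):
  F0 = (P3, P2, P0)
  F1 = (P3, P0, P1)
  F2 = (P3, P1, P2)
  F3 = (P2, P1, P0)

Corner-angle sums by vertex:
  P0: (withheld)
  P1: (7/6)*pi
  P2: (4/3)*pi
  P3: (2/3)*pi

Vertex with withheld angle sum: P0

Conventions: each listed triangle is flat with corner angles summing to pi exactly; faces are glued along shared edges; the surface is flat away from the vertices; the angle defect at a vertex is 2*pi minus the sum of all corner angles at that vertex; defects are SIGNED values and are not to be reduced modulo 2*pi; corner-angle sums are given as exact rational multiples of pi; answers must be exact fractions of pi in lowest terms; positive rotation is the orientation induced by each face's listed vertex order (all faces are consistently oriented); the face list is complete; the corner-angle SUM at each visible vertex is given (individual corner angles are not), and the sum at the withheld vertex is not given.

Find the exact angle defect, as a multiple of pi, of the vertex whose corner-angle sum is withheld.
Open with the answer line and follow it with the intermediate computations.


Answer: defect(P0) = (7/6)*pi

V = 4, E = 6, F = 4; chi = V - E + F = 2
Gauss-Bonnet: total defect = 2*pi*chi = 4*pi; visible defects sum to (17/6)*pi


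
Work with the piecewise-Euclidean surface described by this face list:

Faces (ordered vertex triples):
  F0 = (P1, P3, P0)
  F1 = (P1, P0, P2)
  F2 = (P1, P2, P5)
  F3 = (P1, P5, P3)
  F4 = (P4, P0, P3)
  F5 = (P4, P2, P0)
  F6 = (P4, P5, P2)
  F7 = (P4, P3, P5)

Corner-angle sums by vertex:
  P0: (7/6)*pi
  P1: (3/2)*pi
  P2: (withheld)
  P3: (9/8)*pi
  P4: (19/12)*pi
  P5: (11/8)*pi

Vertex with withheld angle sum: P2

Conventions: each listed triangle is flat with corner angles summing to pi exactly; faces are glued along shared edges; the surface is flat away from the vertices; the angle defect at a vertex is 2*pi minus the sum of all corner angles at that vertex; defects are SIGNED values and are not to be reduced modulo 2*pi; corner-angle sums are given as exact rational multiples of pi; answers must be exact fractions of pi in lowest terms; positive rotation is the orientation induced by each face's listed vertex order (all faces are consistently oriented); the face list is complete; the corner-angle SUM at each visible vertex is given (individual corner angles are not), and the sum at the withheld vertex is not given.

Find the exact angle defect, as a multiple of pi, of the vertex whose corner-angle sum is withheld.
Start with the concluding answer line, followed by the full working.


Answer: defect(P2) = (3/4)*pi

V = 6, E = 12, F = 8; chi = V - E + F = 2
Gauss-Bonnet: total defect = 2*pi*chi = 4*pi; visible defects sum to (13/4)*pi


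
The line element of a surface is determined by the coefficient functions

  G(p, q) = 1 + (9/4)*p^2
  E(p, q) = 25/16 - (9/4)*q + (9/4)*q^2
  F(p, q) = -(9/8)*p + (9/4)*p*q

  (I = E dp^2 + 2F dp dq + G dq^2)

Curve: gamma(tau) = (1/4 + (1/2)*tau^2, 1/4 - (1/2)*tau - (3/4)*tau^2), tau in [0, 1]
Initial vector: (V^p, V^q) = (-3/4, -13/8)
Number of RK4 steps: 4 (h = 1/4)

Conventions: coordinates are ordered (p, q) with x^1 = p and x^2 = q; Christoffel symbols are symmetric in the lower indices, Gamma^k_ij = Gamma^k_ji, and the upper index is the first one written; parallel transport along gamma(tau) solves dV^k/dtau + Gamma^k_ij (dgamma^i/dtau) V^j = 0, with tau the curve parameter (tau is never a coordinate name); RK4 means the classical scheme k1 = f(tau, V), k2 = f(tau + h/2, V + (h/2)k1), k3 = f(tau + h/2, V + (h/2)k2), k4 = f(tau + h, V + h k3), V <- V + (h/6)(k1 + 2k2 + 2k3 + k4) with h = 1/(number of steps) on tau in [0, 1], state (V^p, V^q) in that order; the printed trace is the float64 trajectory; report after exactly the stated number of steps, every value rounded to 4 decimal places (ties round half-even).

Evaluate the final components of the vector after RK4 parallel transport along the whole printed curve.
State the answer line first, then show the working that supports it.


Answer: V^p = -0.7206, V^q = -1.6536

gamma'(tau) = (tau, -1/2 - (3/2)*tau); f(tau, V)^k = -Gamma^k_ij(gamma(tau)) gamma'^i(tau) V^j; h = 1/4; intermediate values shown to 6 dp
curve data and Christoffel symbols at the stage parameters:
  tau = 0.000000: gamma = (0.250000, 0.250000), gamma' = (0.000000, -0.500000); Gamma_ppp = 0.000000, Gamma_ppq = -0.439024, Gamma_pqq = 0.000000, Gamma_qpp = 0.000000, Gamma_qpq = 0.439024, Gamma_qqq = 0.000000
  tau = 0.125000: gamma = (0.257812, 0.175781), gamma' = (0.125000, -0.687500); Gamma_ppp = 0.000000, Gamma_ppq = -0.526304, Gamma_pqq = 0.000000, Gamma_qpp = 0.000000, Gamma_qpq = 0.418507, Gamma_qqq = 0.000000
  tau = 0.250000: gamma = (0.281250, 0.078125), gamma' = (0.250000, -0.875000); Gamma_ppp = 0.000000, Gamma_ppq = -0.601369, Gamma_pqq = 0.000000, Gamma_qpp = 0.000000, Gamma_qpq = 0.400913, Gamma_qqq = 0.000000
  tau = 0.375000: gamma = (0.320312, -0.042969), gamma' = (0.375000, -1.062500); Gamma_ppp = 0.000000, Gamma_ppq = -0.644964, Gamma_pqq = 0.000000, Gamma_qpp = 0.000000, Gamma_qpq = 0.380482, Gamma_qqq = 0.000000
  tau = 0.500000: gamma = (0.375000, -0.187500), gamma' = (0.500000, -1.250000); Gamma_ppp = 0.000000, Gamma_ppq = -0.649979, Gamma_pqq = 0.000000, Gamma_qpp = 0.000000, Gamma_qpq = 0.354534, Gamma_qqq = 0.000000
  tau = 0.625000: gamma = (0.445312, -0.355469), gamma' = (0.625000, -1.437500); Gamma_ppp = 0.000000, Gamma_ppq = -0.622352, Gamma_pqq = 0.000000, Gamma_qpp = 0.000000, Gamma_qpq = 0.323964, Gamma_qqq = 0.000000
  tau = 0.750000: gamma = (0.531250, -0.546875), gamma' = (0.750000, -1.625000); Gamma_ppp = 0.000000, Gamma_ppq = -0.574380, Gamma_pqq = 0.000000, Gamma_qpp = 0.000000, Gamma_qpq = 0.291476, Gamma_qqq = 0.000000
  tau = 0.875000: gamma = (0.632812, -0.761719), gamma' = (0.875000, -1.812500); Gamma_ppp = 0.000000, Gamma_ppq = -0.517770, Gamma_pqq = 0.000000, Gamma_qpp = 0.000000, Gamma_qpq = 0.259687, Gamma_qqq = 0.000000
  tau = 1.000000: gamma = (0.750000, -1.000000), gamma' = (1.000000, -2.000000); Gamma_ppp = 0.000000, Gamma_ppq = -0.460554, Gamma_pqq = 0.000000, Gamma_qpp = 0.000000, Gamma_qpq = 0.230277, Gamma_qqq = 0.000000
step 0: V^p = -0.7500, V^q = -1.6250
step 1: k1 = (0.164634, -0.164634), k2 = (0.155670, -0.123786), k3 = (0.156411, -0.124375), k4 = (0.125092, -0.083394); V <- V + (h/6)(k1 + 2k2 + 2k3 + k4): V^p = -0.7119, V^q = -1.6560
step 2: k1 = (0.125643, -0.083762), k2 = (0.074040, -0.043678), k3 = (0.079672, -0.047001), k4 = (0.020228, -0.011034); V <- V + (h/6)(k1 + 2k2 + 2k3 + k4): V^p = -0.6930, V^q = -1.6675
step 3: k1 = (0.021145, -0.011534), k2 = (-0.031531, 0.016414), k3 = (-0.024282, 0.012640), k4 = (-0.064460, 0.032711); V <- V + (h/6)(k1 + 2k2 + 2k3 + k4): V^p = -0.6995, V^q = -1.6642
step 4: k1 = (-0.064039, 0.032497), k2 = (-0.088177, 0.044225), k3 = (-0.084681, 0.042472), k4 = (-0.097766, 0.048883); V <- V + (h/6)(k1 + 2k2 + 2k3 + k4): V^p = -0.7206, V^q = -1.6536


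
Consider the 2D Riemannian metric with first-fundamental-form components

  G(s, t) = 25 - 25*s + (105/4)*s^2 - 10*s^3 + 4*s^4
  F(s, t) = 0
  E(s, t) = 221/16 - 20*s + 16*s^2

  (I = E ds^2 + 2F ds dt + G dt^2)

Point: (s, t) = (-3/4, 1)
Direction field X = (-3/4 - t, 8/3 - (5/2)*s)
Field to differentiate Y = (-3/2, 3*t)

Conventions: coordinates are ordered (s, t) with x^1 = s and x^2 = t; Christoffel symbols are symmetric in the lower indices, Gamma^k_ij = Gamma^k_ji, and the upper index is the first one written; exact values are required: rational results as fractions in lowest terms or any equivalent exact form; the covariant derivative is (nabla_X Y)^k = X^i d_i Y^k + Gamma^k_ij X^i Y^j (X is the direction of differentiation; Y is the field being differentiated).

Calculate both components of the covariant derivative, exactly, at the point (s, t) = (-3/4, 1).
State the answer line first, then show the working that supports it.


Answer: (nabla_X Y)^s = 788/55, (nabla_X Y)^t = 5611/256

E = 605/16, F = 0, G = 64 at the point
E_s = -44, E_t = 0, F_s = 0, F_t = 0, G_s = -88, G_t = 0
EG - F^2 = 2420;  g^inv = (1/2420) * [[64, 0], [0, 605/16]]
first-kind symbols [ij,l] = (1/2)(d_i g_jl + d_j g_il - d_l g_ij): [ss,s] = E_s/2 = -22, [ss,t] = F_s - E_t/2 = 0, [st,s] = E_t/2 = 0, [st,t] = G_s/2 = -44, [tt,s] = F_t - G_s/2 = 44, [tt,t] = G_t/2 = 0
Gamma^s_ij = (G*[ij,s] - F*[ij,t])/(EG - F^2), Gamma^t_ij = (E*[ij,t] - F*[ij,s])/(EG - F^2)
Gamma_sss = -32/55, Gamma_sst = 0, Gamma_stt = 64/55, Gamma_tss = 0, Gamma_tst = -11/16, Gamma_ttt = 0
X = (-7/4, 109/24), Y = (-3/2, 3) at the point


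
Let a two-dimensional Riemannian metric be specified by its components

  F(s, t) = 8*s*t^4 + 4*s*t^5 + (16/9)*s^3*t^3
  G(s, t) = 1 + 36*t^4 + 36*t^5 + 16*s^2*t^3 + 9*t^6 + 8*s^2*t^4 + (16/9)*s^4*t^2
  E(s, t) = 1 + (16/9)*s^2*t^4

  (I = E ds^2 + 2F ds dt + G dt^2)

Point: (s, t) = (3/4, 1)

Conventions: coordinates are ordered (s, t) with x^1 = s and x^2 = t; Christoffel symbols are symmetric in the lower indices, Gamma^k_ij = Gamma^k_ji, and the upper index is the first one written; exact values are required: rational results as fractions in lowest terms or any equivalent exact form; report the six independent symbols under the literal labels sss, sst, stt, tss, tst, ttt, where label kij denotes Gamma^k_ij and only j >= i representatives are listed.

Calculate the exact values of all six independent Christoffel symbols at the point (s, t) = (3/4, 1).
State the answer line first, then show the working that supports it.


Answer: Gamma_sss = 64/4659, Gamma_sst = 32/1553, Gamma_stt = 348/1553, Gamma_tss = 208/1553, Gamma_tst = 312/1553, Gamma_ttt = 3393/1553

E = 2, F = 39/4, G = 1537/16 at the point
E_s = 8/3, E_t = 4, F_s = 15, F_t = 165/4, G_s = 39, G_t = 3393/8
EG - F^2 = 1553/16;  g^inv = (16/1553) * [[1537/16, -39/4], [-39/4, 2]]
first-kind symbols [ij,l] = (1/2)(d_i g_jl + d_j g_il - d_l g_ij): [ss,s] = E_s/2 = 4/3, [ss,t] = F_s - E_t/2 = 13, [st,s] = E_t/2 = 2, [st,t] = G_s/2 = 39/2, [tt,s] = F_t - G_s/2 = 87/4, [tt,t] = G_t/2 = 3393/16
Gamma^s_ij = (G*[ij,s] - F*[ij,t])/(EG - F^2), Gamma^t_ij = (E*[ij,t] - F*[ij,s])/(EG - F^2)


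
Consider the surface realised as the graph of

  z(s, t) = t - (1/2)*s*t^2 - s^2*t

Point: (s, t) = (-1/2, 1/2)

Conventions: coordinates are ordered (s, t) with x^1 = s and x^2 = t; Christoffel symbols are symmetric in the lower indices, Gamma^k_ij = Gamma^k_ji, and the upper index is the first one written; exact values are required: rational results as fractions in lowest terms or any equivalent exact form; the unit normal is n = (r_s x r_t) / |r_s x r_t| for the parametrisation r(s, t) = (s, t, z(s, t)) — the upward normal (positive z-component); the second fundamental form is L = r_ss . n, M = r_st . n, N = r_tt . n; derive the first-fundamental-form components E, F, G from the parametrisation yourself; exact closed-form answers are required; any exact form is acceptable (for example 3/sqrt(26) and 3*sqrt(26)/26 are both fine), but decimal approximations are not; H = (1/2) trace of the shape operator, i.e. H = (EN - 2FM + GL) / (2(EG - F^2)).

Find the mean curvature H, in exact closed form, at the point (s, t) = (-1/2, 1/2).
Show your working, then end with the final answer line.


z_s = 3/8, z_t = 1, z_ss = -1, z_st = 1/2, z_tt = 1/2
E = 73/64, F = 3/8, G = 2; answer radicand W^2 = 137/64
unnormalised second-form numerators: l = -1, m = 1/2, n = 1/2; L = l/sqrt(137/64), and similarly M = m/sqrt(W^2), N = n/sqrt(W^2)
H = (E*n - 2*F*m + G*l) / (2*(EG - F^2)*sqrt(W^2)); E*n - 2*F*m + G*l = -231/128, EG - F^2 = 137/64, so H = (-231/548)/sqrt(137/64)

Answer: H = -462*sqrt(137)/18769


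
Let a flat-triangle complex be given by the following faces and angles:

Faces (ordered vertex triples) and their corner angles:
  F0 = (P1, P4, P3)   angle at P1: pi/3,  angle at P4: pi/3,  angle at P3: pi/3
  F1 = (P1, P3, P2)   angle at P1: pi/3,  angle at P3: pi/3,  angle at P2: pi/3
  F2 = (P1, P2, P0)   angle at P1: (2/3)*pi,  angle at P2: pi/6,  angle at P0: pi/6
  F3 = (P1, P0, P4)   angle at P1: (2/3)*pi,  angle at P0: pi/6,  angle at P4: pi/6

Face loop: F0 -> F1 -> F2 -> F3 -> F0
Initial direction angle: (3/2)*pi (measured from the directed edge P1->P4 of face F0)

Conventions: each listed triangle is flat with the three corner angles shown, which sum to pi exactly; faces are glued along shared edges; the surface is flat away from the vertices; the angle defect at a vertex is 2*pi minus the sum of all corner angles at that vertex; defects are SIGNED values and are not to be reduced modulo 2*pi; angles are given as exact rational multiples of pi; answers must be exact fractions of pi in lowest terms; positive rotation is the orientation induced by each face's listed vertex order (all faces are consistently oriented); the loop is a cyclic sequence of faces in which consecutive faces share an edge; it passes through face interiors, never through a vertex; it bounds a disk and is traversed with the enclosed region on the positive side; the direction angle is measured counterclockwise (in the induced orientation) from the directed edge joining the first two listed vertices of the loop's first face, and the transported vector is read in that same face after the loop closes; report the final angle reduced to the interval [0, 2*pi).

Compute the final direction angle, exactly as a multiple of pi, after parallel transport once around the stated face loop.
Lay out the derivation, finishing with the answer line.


enclosed vertex P1: corner angles sum to 2*pi, defect = 2*pi - 2*pi = 0
by Gauss-Bonnet the loop rotates the vector by the enclosed defect sum (positive orientation, mod 2*pi)
final angle = (3/2)*pi + 0 = (3/2)*pi (mod 2*pi)

Answer: final direction angle = (3/2)*pi
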